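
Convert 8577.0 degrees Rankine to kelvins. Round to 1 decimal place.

4765.0 kelvins

°R = K × 9/5.
Applying the formula gives 4765.0 K.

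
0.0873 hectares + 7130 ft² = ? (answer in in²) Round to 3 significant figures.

2.38e+6 square inches

0.0873 ha = 1.35315e+6 in² and 7130 ft² = 1.02672e+6 in².
1.35315e+6 + 1.02672e+6 ≈ 2.38e+6 in².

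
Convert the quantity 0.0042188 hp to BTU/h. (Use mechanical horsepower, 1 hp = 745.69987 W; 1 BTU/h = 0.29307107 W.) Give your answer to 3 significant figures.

1 horsepower = 2544.43 BTU per hour.
Thus 0.0042188 × 2544.43 ≈ 10.7 BTU/h.

10.7 BTU/h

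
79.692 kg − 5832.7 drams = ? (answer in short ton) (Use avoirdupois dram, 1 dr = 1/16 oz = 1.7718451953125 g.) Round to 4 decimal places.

0.0765 short tons

79.692 kg = 0.0878454 short ton and 5832.7 dr = 0.0113920 short ton.
0.0878454 − 0.0113920 ≈ 0.0765 short ton.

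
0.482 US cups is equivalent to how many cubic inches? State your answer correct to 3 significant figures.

6.96 in³

1 US cup = 14.4375 cubic inches.
0.482 × 14.4375 ≈ 6.96 in³.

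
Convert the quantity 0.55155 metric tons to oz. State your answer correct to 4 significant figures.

19460 oz

1 metric ton = 35274.0 oz.
So 0.55155 × 35274.0 ≈ 19460 oz.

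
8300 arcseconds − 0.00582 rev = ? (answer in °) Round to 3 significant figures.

0.210 degrees

8300 arcsec = 2.30556 ° and 0.00582 rev = 2.09520 °.
2.30556 − 2.09520 ≈ 0.210 °.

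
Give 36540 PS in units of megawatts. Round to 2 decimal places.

26.88 megawatts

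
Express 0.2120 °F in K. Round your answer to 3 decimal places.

K = (°F + 459.67) × 5/9.
Applying the formula gives 255.490 K.

255.490 K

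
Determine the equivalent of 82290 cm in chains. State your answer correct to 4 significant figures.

40.91 chain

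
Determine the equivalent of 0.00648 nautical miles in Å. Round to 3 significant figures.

1 nmi = 1.85200e+13 Å.
So 0.00648 × 1.85200e+13 ≈ 1.20e+11 Å.

1.20e+11 Å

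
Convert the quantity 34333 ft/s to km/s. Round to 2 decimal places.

1 foot per second = 0.000304800 kilometers per second.
Thus 34333 × 0.000304800 ≈ 10.46 km/s.

10.46 km/s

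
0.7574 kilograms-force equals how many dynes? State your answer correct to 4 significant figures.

742800 dyn

1 kilogram-force = 980665 dyn.
Thus 0.7574 × 980665 ≈ 742800 dyn.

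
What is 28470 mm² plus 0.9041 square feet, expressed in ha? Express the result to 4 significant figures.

28470 mm² = 2.84700e-6 ha and 0.9041 ft² = 8.39936e-6 ha.
2.84700e-6 + 8.39936e-6 ≈ 1.125e-5 ha.

1.125e-5 ha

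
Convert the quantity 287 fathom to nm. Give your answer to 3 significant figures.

1 fathom = 1.82880 × 10^9 nm.
So 287 × 1.82880 × 10^9 ≈ 5.25 × 10^11 nm.

5.25 × 10^11 nm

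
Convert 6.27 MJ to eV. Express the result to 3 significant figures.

1 megajoule = 6.24151e+24 eV.
Thus 6.27 × 6.24151e+24 ≈ 3.91e+25 eV.

3.91e+25 electronvolts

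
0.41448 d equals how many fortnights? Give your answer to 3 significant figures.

0.0296 fortnights

1 day = 0.0714286 fortnight.
Then 0.41448 × 0.0714286 ≈ 0.0296 fortnight.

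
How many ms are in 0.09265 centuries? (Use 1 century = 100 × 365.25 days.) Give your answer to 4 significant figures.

2.924 × 10^11 ms

1 century = 3.15576 × 10^12 milliseconds.
Thus 0.09265 × 3.15576 × 10^12 ≈ 2.924 × 10^11 ms.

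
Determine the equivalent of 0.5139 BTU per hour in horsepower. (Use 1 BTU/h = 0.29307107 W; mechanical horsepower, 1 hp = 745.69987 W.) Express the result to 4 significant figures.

1 BTU per hour = 0.000393015 hp.
Then 0.5139 × 0.000393015 ≈ 0.0002020 hp.

0.0002020 hp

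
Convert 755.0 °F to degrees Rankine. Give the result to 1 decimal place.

1214.7 °R

°R = °F + 459.67.
Applying the formula gives 1214.7 °R.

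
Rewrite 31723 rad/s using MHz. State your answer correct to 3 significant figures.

1 rad/s = 1.59155 × 10^-7 megahertz.
So 31723 × 1.59155 × 10^-7 ≈ 0.00505 MHz.

0.00505 megahertz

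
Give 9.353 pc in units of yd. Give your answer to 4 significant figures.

1 parsec = 3.37454 × 10^16 yd.
Thus 9.353 × 3.37454 × 10^16 ≈ 3.156 × 10^17 yd.

3.156 × 10^17 yd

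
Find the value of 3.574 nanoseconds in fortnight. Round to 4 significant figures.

2.955 × 10^-15 fortnight

1 ns = 8.26720 × 10^-16 fortnight.
So 3.574 × 8.26720 × 10^-16 ≈ 2.955 × 10^-15 fortnight.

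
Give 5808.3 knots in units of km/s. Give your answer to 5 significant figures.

2.9880 km/s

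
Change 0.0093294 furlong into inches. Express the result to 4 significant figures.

73.89 in

1 furlong = 7920.00 in.
Then 0.0093294 × 7920.00 ≈ 73.89 in.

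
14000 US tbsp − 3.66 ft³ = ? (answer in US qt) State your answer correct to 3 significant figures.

109 US qt

14000 US tbsp = 218.750 US qt and 3.66 ft³ = 109.515 US qt.
218.750 − 109.515 ≈ 109 US qt.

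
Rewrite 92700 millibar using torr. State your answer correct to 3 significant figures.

1 mbar = 0.750062 torr.
So 92700 × 0.750062 ≈ 69500 torr.

69500 torr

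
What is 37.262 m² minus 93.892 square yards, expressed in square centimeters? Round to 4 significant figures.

37.262 m² = 372620 cm² and 93.892 yd² = 785057 cm².
372620 − 785057 ≈ -412400 cm².

-412400 cm²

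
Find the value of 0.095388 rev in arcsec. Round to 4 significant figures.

1 revolution = 1.29600 × 10^6 arcseconds.
0.095388 × 1.29600 × 10^6 ≈ 123600 arcsec.

123600 arcsec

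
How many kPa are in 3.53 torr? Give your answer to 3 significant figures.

1 torr = 0.133322 kPa.
3.53 × 0.133322 ≈ 0.471 kPa.

0.471 kilopascals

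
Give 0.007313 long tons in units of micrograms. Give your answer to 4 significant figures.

7.430 × 10^9 μg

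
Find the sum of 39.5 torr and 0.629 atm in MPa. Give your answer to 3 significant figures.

39.5 torr = 0.00526623 MPa and 0.629 atm = 0.0637334 MPa.
0.00526623 + 0.0637334 ≈ 0.0690 MPa.

0.0690 megapascals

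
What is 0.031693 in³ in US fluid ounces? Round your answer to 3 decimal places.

0.018 US fl oz

1 cubic inch = 0.554113 US fluid ounces.
Thus 0.031693 × 0.554113 ≈ 0.018 US fl oz.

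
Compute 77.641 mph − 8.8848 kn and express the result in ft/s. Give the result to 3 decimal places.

77.641 mph = 113.8735 ft/s and 8.8848 kn = 14.99585 ft/s.
113.8735 − 14.99585 ≈ 98.878 ft/s.

98.878 ft/s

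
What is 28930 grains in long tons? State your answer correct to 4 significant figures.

1 gr = 6.37755 × 10^-8 long ton.
Thus 28930 × 6.37755 × 10^-8 ≈ 0.001845 long ton.

0.001845 long tons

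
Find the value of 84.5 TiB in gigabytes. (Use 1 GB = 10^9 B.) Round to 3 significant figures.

1 TiB = 1099.51 GB.
Then 84.5 × 1099.51 ≈ 92900 GB.

92900 gigabytes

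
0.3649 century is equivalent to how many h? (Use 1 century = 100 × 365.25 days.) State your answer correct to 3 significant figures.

320000 h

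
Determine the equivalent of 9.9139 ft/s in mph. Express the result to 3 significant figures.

6.76 miles per hour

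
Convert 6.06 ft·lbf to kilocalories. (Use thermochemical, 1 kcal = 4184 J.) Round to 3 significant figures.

0.00196 kcal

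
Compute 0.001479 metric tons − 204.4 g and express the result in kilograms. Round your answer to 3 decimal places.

0.001479 t = 1.47900 kg and 204.4 g = 0.204400 kg.
1.47900 − 0.204400 ≈ 1.275 kg.

1.275 kilograms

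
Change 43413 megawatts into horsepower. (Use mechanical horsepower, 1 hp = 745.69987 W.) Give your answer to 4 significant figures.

5.822 × 10^7 hp

1 MW = 1341.02 horsepower.
Then 43413 × 1341.02 ≈ 5.822 × 10^7 hp.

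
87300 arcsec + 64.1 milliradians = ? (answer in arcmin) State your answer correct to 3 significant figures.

1680 arcmin

87300 arcsec = 1455.00 arcmin and 64.1 mrad = 220.360 arcmin.
1455.00 + 220.360 ≈ 1680 arcmin.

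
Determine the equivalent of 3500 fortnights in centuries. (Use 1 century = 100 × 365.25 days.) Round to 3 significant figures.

1.34 century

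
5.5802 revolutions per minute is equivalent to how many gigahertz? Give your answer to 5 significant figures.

1 revolution per minute = 1.666667e-11 GHz.
5.5802 × 1.666667e-11 ≈ 9.3003e-11 GHz.

9.3003e-11 gigahertz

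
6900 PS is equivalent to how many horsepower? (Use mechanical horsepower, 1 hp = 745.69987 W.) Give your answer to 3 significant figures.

6810 hp

1 PS = 0.986320 hp.
Then 6900 × 0.986320 ≈ 6810 hp.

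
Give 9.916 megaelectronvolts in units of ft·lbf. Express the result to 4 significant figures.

1.172e-12 ft·lbf

1 megaelectronvolt = 1.18170e-13 ft·lbf.
Then 9.916 × 1.18170e-13 ≈ 1.172e-12 ft·lbf.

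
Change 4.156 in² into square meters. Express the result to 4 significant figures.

1 square inch = 0.000645160 square meters.
Then 4.156 × 0.000645160 ≈ 0.002681 m².

0.002681 square meters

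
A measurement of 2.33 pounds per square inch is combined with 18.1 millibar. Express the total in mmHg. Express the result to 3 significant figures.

134 mmHg

2.33 psi = 120.496 mmHg and 18.1 mbar = 13.5761 mmHg.
120.496 + 13.5761 ≈ 134 mmHg.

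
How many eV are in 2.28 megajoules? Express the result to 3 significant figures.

1.42 × 10^25 electronvolts

1 megajoule = 6.24151 × 10^24 eV.
2.28 × 6.24151 × 10^24 ≈ 1.42 × 10^25 eV.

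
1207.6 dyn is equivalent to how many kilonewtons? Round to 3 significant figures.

1 dyn = 1.00000e-8 kN.
Then 1207.6 × 1.00000e-8 ≈ 1.21e-5 kN.

1.21e-5 kilonewtons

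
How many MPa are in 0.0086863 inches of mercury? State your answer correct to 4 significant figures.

2.942 × 10^-5 megapascals

1 inch of mercury = 0.00338639 megapascals.
So 0.0086863 × 0.00338639 ≈ 2.942 × 10^-5 MPa.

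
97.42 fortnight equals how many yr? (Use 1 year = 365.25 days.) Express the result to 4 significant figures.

3.734 years

1 fortnight = 0.0383299 years.
Thus 97.42 × 0.0383299 ≈ 3.734 yr.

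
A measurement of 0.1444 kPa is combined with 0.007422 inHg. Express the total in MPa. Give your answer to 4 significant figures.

0.1444 kPa = 0.000144400 MPa and 0.007422 inHg = 2.51338e-5 MPa.
0.000144400 + 2.51338e-5 ≈ 0.0001695 MPa.

0.0001695 megapascals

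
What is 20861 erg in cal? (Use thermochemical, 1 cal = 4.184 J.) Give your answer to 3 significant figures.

0.000499 cal

1 erg = 2.39006e-8 calories.
Then 20861 × 2.39006e-8 ≈ 0.000499 cal.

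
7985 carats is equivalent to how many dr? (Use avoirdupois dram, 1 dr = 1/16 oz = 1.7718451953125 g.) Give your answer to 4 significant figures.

1 ct = 0.112877 dr.
So 7985 × 0.112877 ≈ 901.3 dr.

901.3 drams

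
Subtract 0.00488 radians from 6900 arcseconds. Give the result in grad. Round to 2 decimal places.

6900 arcsec = 2.12963 grad and 0.00488 rad = 0.310670 grad.
2.12963 − 0.310670 ≈ 1.82 grad.

1.82 grad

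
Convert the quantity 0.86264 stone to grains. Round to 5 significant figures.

84539 gr

1 stone = 98000.0 grains.
0.86264 × 98000.0 ≈ 84539 gr.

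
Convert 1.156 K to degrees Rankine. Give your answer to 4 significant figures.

°R = K × 9/5.
Applying the formula gives 2.081 °R.

2.081 °R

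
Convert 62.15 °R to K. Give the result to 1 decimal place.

34.5 kelvins

°R = K × 9/5.
Applying the formula gives 34.5 K.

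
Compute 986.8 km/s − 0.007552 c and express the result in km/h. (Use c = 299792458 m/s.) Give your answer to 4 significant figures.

986.8 km/s = 3.55248e+6 km/h and 0.007552 c = 8.15052e+6 km/h.
3.55248e+6 − 8.15052e+6 ≈ -4.598e+6 km/h.

-4.598e+6 km/h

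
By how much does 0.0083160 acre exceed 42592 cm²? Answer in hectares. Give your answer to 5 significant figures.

0.0083160 acre = 0.003365366 ha and 42592 cm² = 0.0004259200 ha.
0.003365366 − 0.0004259200 ≈ 0.0029394 ha.

0.0029394 hectares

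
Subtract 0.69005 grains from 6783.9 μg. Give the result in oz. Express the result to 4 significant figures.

6783.9 μg = 0.000239295 oz and 0.69005 gr = 0.00157726 oz.
0.000239295 − 0.00157726 ≈ -0.001338 oz.

-0.001338 ounces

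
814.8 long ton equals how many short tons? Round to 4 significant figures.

912.6 short tons

1 long ton = 1.12000 short ton.
Thus 814.8 × 1.12000 ≈ 912.6 short ton.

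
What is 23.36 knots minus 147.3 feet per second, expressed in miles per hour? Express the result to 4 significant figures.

-73.55 miles per hour

23.36 kn = 26.8822 mph and 147.3 ft/s = 100.432 mph.
26.8822 − 100.432 ≈ -73.55 mph.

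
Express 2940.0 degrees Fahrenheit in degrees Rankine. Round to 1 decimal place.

3399.7 °R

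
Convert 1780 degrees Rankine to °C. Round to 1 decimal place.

°R = (°C + 273.15) × 9/5.
Applying the formula gives 715.7 °C.

715.7 degrees Celsius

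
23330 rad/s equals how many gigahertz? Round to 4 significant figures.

3.713 × 10^-6 GHz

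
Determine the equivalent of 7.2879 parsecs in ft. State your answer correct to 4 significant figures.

1 parsec = 1.01236e+17 ft.
So 7.2879 × 1.01236e+17 ≈ 7.378e+17 ft.

7.378e+17 feet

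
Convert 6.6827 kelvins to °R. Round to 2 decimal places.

12.03 degrees Rankine

°R = K × 9/5.
Applying the formula gives 12.03 °R.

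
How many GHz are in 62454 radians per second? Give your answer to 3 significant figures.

1 radian per second = 1.59155e-10 GHz.
Thus 62454 × 1.59155e-10 ≈ 9.94e-6 GHz.

9.94e-6 GHz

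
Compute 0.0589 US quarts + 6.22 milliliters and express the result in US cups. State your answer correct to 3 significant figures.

0.0589 US qt = 0.235600 US cup and 6.22 mL = 0.0262904 US cup.
0.235600 + 0.0262904 ≈ 0.262 US cup.

0.262 US cup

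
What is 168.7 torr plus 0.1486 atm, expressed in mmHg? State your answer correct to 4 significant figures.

168.7 torr = 168.700 mmHg and 0.1486 atm = 112.936 mmHg.
168.700 + 112.936 ≈ 281.6 mmHg.

281.6 mmHg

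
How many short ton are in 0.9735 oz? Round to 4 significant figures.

3.042e-5 short ton

1 ounce = 3.12500e-5 short ton.
0.9735 × 3.12500e-5 ≈ 3.042e-5 short ton.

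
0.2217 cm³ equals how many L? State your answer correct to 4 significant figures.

1 cubic centimeter = 0.00100000 liters.
0.2217 × 0.00100000 ≈ 0.0002217 L.

0.0002217 liters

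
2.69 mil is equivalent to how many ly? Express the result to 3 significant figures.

1 mil = 2.68478e-21 ly.
Thus 2.69 × 2.68478e-21 ≈ 7.22e-21 ly.

7.22e-21 ly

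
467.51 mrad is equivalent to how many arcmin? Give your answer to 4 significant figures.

1 mrad = 3.43775 arcmin.
467.51 × 3.43775 ≈ 1607 arcmin.

1607 arcmin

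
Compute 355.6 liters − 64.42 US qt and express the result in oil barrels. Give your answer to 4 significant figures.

1.853 bbl

355.6 L = 2.23666 bbl and 64.42 US qt = 0.383452 bbl.
2.23666 − 0.383452 ≈ 1.853 bbl.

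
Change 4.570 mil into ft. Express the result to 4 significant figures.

0.0003808 ft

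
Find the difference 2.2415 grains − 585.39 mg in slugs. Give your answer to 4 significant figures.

2.2415 gr = 9.95256e-6 slug and 585.39 mg = 4.01120e-5 slug.
9.95256e-6 − 4.01120e-5 ≈ -3.016e-5 slug.

-3.016e-5 slug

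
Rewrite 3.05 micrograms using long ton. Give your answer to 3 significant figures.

3.00e-12 long ton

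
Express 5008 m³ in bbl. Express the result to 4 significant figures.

1 m³ = 6.28981 oil barrels.
So 5008 × 6.28981 ≈ 31500 bbl.

31500 bbl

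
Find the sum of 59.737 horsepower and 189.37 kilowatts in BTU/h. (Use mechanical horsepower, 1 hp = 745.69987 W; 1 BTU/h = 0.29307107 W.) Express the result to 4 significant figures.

798200 BTU/h

59.737 hp = 151997 BTU/h and 189.37 kW = 646157 BTU/h.
151997 + 646157 ≈ 798200 BTU/h.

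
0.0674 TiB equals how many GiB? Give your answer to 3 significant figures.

69.0 GiB

1 TiB = 1024.00 GiB.
0.0674 × 1024.00 ≈ 69.0 GiB.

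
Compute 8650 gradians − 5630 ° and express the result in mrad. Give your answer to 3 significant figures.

8650 grad = 135874 mrad and 5630 ° = 98262.0 mrad.
135874 − 98262.0 ≈ 37600 mrad.

37600 milliradians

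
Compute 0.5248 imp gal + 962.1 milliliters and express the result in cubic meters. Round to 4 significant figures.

0.003348 m³

0.5248 imp gal = 0.00238579 m³ and 962.1 mL = 0.000962100 m³.
0.00238579 + 0.000962100 ≈ 0.003348 m³.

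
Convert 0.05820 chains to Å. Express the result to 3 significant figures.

1.17e+10 Å

1 chain = 2.01168e+11 angstroms.
Thus 0.05820 × 2.01168e+11 ≈ 1.17e+10 Å.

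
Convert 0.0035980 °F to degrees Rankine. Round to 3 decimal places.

°R = °F + 459.67.
Applying the formula gives 459.674 °R.

459.674 °R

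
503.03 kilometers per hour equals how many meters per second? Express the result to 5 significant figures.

1 kilometer per hour = 0.277778 m/s.
Thus 503.03 × 0.277778 ≈ 139.73 m/s.

139.73 meters per second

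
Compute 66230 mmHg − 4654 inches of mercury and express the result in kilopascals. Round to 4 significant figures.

-6930 kPa

66230 mmHg = 8829.94 kPa and 4654 inHg = 15760.3 kPa.
8829.94 − 15760.3 ≈ -6930 kPa.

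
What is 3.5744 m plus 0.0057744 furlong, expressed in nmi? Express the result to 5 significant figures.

3.5744 m = 0.00193002 nmi and 0.0057744 furlong = 0.000627227 nmi.
0.00193002 + 0.000627227 ≈ 0.0025572 nmi.

0.0025572 nmi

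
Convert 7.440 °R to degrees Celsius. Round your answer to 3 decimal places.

-269.017 °C

°R = (°C + 273.15) × 9/5.
Applying the formula gives -269.017 °C.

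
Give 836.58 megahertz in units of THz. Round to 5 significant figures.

0.00083658 THz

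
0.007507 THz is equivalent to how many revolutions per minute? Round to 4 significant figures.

1 terahertz = 6.00000e+13 revolutions per minute.
0.007507 × 6.00000e+13 ≈ 4.504e+11 rpm.

4.504e+11 revolutions per minute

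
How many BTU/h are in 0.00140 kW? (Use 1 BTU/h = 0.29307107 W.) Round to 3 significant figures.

1 kilowatt = 3412.14 BTU/h.
0.00140 × 3412.14 ≈ 4.78 BTU/h.

4.78 BTU per hour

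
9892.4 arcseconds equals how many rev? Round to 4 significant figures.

1 arcsecond = 7.71605 × 10^-7 rev.
Thus 9892.4 × 7.71605 × 10^-7 ≈ 0.007633 rev.

0.007633 revolutions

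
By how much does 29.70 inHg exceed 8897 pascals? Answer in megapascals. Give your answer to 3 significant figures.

0.0917 MPa

29.70 inHg = 0.100576 MPa and 8897 Pa = 0.00889700 MPa.
0.100576 − 0.00889700 ≈ 0.0917 MPa.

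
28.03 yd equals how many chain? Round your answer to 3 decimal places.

1.274 chain

1 yd = 0.0454545 chain.
So 28.03 × 0.0454545 ≈ 1.274 chain.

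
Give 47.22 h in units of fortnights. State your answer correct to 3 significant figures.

1 hour = 0.00297619 fortnight.
Then 47.22 × 0.00297619 ≈ 0.141 fortnight.

0.141 fortnight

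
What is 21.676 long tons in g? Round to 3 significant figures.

1 long ton = 1.01605 × 10^6 g.
Thus 21.676 × 1.01605 × 10^6 ≈ 2.20 × 10^7 g.

2.20 × 10^7 g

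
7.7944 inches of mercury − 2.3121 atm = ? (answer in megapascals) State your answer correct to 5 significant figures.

7.7944 inHg = 0.0263949 MPa and 2.3121 atm = 0.234274 MPa.
0.0263949 − 0.234274 ≈ -0.20788 MPa.

-0.20788 megapascals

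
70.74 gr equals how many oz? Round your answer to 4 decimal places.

1 grain = 0.00228571 ounces.
So 70.74 × 0.00228571 ≈ 0.1617 oz.

0.1617 ounces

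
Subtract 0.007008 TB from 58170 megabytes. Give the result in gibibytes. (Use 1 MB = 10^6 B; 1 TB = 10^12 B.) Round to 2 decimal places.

47.65 GiB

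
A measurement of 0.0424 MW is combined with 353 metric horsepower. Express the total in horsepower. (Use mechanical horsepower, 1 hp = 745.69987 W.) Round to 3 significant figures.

0.0424 MW = 56.8593 hp and 353 PS = 348.171 hp.
56.8593 + 348.171 ≈ 405 hp.

405 hp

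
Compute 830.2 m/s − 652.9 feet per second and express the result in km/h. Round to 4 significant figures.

2272 km/h

830.2 m/s = 2988.72 km/h and 652.9 ft/s = 716.414 km/h.
2988.72 − 716.414 ≈ 2272 km/h.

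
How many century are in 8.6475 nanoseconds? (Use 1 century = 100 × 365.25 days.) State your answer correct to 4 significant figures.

1 nanosecond = 3.16881e-19 centuries.
Thus 8.6475 × 3.16881e-19 ≈ 2.740e-18 century.

2.740e-18 century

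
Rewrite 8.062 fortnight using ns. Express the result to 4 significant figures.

1 fortnight = 1.20960 × 10^15 nanoseconds.
So 8.062 × 1.20960 × 10^15 ≈ 9.752 × 10^15 ns.

9.752 × 10^15 ns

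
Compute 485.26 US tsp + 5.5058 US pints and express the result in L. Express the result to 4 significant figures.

4.997 L

485.26 US tsp = 2.39181 L and 5.5058 US pt = 2.60522 L.
2.39181 + 2.60522 ≈ 4.997 L.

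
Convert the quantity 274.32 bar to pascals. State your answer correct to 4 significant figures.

2.743 × 10^7 pascals

1 bar = 100000 Pa.
Then 274.32 × 100000 ≈ 2.743 × 10^7 Pa.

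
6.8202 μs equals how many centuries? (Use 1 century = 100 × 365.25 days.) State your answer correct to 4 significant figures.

2.161 × 10^-15 centuries

1 microsecond = 3.16881 × 10^-16 centuries.
Thus 6.8202 × 3.16881 × 10^-16 ≈ 2.161 × 10^-15 century.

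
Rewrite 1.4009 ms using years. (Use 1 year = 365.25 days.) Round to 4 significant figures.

1 ms = 3.16881 × 10^-11 yr.
1.4009 × 3.16881 × 10^-11 ≈ 4.439 × 10^-11 yr.

4.439 × 10^-11 yr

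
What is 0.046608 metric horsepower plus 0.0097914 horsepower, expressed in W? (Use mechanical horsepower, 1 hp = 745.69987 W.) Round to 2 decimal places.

0.046608 PS = 34.2801 W and 0.0097914 hp = 7.30145 W.
34.2801 + 7.30145 ≈ 41.58 W.

41.58 watts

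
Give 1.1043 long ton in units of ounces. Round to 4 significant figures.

39580 ounces

1 long ton = 35840.0 oz.
Thus 1.1043 × 35840.0 ≈ 39580 oz.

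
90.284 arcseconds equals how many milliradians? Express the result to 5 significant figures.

1 arcsec = 0.00484814 mrad.
Thus 90.284 × 0.00484814 ≈ 0.43771 mrad.

0.43771 milliradians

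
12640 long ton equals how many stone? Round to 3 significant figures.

1 long ton = 160.000 st.
Then 12640 × 160.000 ≈ 2.02e+6 st.

2.02e+6 st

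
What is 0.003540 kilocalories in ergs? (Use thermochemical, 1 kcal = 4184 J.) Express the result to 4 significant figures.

1.481e+8 erg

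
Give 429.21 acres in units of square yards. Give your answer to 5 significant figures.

2.0774e+6 yd²

1 acre = 4840.00 square yards.
Thus 429.21 × 4840.00 ≈ 2.0774e+6 yd².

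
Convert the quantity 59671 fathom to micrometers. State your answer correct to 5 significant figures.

1.0913e+11 μm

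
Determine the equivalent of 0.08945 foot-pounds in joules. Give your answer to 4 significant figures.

1 ft·lbf = 1.35582 J.
0.08945 × 1.35582 ≈ 0.1213 J.

0.1213 joules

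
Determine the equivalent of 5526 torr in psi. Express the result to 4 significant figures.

106.9 pounds per square inch

1 torr = 0.0193368 psi.
Thus 5526 × 0.0193368 ≈ 106.9 psi.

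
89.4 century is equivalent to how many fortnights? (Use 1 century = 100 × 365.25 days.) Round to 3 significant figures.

1 century = 2608.93 fortnight.
Then 89.4 × 2608.93 ≈ 233000 fortnight.

233000 fortnight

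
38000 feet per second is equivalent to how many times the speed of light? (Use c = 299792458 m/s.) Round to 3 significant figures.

3.86 × 10^-5 times the speed of light

1 ft/s = 1.01670 × 10^-9 times the speed of light.
So 38000 × 1.01670 × 10^-9 ≈ 3.86 × 10^-5 c.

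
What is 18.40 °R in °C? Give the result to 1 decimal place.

-262.9 °C

°R = (°C + 273.15) × 9/5.
Applying the formula gives -262.9 °C.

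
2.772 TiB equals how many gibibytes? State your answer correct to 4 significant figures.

1 TiB = 1024.00 gibibytes.
So 2.772 × 1024.00 ≈ 2839 GiB.

2839 GiB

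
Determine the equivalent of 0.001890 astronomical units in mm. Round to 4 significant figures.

2.827 × 10^11 mm

1 au = 1.49598 × 10^14 millimeters.
0.001890 × 1.49598 × 10^14 ≈ 2.827 × 10^11 mm.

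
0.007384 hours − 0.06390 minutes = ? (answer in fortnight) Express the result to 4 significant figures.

1.881 × 10^-5 fortnight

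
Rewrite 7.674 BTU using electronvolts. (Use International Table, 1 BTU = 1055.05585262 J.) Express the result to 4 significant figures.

5.053e+22 electronvolts

1 British thermal unit = 6.58514e+21 eV.
7.674 × 6.58514e+21 ≈ 5.053e+22 eV.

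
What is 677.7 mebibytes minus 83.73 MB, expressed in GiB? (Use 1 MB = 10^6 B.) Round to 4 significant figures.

0.5838 gibibytes

677.7 MiB = 0.661816 GiB and 83.73 MB = 0.0779796 GiB.
0.661816 − 0.0779796 ≈ 0.5838 GiB.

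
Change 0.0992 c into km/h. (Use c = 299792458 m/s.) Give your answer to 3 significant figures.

1 c = 1.07925 × 10^9 km/h.
Then 0.0992 × 1.07925 × 10^9 ≈ 1.07 × 10^8 km/h.

1.07 × 10^8 km/h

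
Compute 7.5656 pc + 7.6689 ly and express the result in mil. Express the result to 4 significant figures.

1.205e+22 mils

7.5656 pc = 9.19095e+21 mil and 7.6689 ly = 2.85643e+21 mil.
9.19095e+21 + 2.85643e+21 ≈ 1.205e+22 mil.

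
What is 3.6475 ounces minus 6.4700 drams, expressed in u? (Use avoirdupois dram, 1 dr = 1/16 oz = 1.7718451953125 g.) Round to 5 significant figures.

5.5368 × 10^25 atomic mass units

3.6475 oz = 6.22719 × 10^25 u and 6.4700 dr = 6.90368 × 10^24 u.
6.22719 × 10^25 − 6.90368 × 10^24 ≈ 5.5368 × 10^25 u.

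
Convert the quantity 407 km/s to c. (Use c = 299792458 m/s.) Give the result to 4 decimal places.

0.0014 c

1 km/s = 3.33564e-6 c.
407 × 3.33564e-6 ≈ 0.0014 c.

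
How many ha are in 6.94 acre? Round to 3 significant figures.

2.81 hectares

1 acre = 0.404686 ha.
So 6.94 × 0.404686 ≈ 2.81 ha.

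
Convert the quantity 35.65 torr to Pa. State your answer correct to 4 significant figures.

4753 Pa

1 torr = 133.322 Pa.
Thus 35.65 × 133.322 ≈ 4753 Pa.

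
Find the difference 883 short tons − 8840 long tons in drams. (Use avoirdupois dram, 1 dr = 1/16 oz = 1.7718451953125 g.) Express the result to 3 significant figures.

-4.62 × 10^9 drams

883 short ton = 4.52096 × 10^8 dr and 8840 long ton = 5.06921 × 10^9 dr.
4.52096 × 10^8 − 5.06921 × 10^9 ≈ -4.62 × 10^9 dr.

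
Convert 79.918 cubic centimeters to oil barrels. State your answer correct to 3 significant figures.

1 cubic centimeter = 6.28981 × 10^-6 bbl.
Then 79.918 × 6.28981 × 10^-6 ≈ 0.000503 bbl.

0.000503 bbl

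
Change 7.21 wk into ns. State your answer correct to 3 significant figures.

4.36e+15 ns

1 week = 6.04800e+14 nanoseconds.
Then 7.21 × 6.04800e+14 ≈ 4.36e+15 ns.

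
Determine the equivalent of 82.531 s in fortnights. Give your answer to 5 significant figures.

6.8230e-5 fortnights

1 second = 8.26720e-7 fortnights.
Thus 82.531 × 8.26720e-7 ≈ 6.8230e-5 fortnight.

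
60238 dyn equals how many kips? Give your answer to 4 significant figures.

0.0001354 kips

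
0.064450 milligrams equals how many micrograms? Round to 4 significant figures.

64.45 μg

1 mg = 1000.00 μg.
0.064450 × 1000.00 ≈ 64.45 μg.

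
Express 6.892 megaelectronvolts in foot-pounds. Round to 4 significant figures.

8.144e-13 foot-pounds

1 megaelectronvolt = 1.18170e-13 foot-pounds.
6.892 × 1.18170e-13 ≈ 8.144e-13 ft·lbf.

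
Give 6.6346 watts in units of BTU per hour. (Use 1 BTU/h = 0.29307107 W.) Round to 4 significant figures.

22.64 BTU/h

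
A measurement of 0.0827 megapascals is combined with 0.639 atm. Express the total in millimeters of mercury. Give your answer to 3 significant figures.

0.0827 MPa = 620.301 mmHg and 0.639 atm = 485.640 mmHg.
620.301 + 485.640 ≈ 1110 mmHg.

1110 mmHg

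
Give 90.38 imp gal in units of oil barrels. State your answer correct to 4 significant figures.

1 imperial gallon = 0.0285940 bbl.
Thus 90.38 × 0.0285940 ≈ 2.584 bbl.

2.584 oil barrels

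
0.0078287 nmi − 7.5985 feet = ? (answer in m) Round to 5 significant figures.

12.183 meters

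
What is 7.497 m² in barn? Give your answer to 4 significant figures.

1 m² = 1.00000e+28 barns.
7.497 × 1.00000e+28 ≈ 7.497e+28 barn.

7.497e+28 barn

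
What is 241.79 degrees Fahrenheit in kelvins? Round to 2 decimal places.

K = (°F + 459.67) × 5/9.
Applying the formula gives 389.70 K.

389.70 kelvins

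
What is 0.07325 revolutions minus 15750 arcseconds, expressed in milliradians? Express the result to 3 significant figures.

384 milliradians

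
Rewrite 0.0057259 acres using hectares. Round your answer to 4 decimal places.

1 acre = 0.404686 ha.
Then 0.0057259 × 0.404686 ≈ 0.0023 ha.

0.0023 hectares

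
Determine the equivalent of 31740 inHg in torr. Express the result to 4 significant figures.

1 inch of mercury = 25.4000 torr.
Thus 31740 × 25.4000 ≈ 806200 torr.

806200 torr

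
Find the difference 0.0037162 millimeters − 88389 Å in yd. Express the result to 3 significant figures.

-5.60e-6 yd

0.0037162 mm = 4.06409e-6 yd and 88389 Å = 9.66634e-6 yd.
4.06409e-6 − 9.66634e-6 ≈ -5.60e-6 yd.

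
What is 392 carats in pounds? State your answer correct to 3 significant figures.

0.173 pounds

1 carat = 0.000440925 pounds.
Then 392 × 0.000440925 ≈ 0.173 lb.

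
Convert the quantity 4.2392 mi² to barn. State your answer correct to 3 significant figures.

1.10 × 10^35 barn

1 square mile = 2.58999 × 10^34 barns.
4.2392 × 2.58999 × 10^34 ≈ 1.10 × 10^35 barn.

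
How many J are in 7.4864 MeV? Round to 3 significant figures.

1 MeV = 1.60218 × 10^-13 J.
7.4864 × 1.60218 × 10^-13 ≈ 1.20 × 10^-12 J.

1.20 × 10^-12 J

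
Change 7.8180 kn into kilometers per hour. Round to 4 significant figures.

1 knot = 1.85200 km/h.
Then 7.8180 × 1.85200 ≈ 14.48 km/h.

14.48 km/h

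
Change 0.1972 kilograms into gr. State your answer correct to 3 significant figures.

3040 grains

1 kilogram = 15432.4 grains.
0.1972 × 15432.4 ≈ 3040 gr.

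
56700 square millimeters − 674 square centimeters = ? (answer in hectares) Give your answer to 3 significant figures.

-1.07 × 10^-6 ha

56700 mm² = 5.67000 × 10^-6 ha and 674 cm² = 6.74000 × 10^-6 ha.
5.67000 × 10^-6 − 6.74000 × 10^-6 ≈ -1.07 × 10^-6 ha.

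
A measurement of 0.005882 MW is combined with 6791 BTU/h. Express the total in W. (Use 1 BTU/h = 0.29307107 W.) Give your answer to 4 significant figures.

0.005882 MW = 5882.00 W and 6791 BTU/h = 1990.25 W.
5882.00 + 1990.25 ≈ 7872 W.

7872 watts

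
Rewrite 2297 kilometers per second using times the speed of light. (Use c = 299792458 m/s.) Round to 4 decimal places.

1 kilometer per second = 3.33564e-6 times the speed of light.
2297 × 3.33564e-6 ≈ 0.0077 c.

0.0077 c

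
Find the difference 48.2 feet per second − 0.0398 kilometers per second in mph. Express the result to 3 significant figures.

48.2 ft/s = 32.8636 mph and 0.0398 km/s = 89.0301 mph.
32.8636 − 89.0301 ≈ -56.2 mph.

-56.2 miles per hour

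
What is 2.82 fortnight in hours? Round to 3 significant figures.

948 hours

1 fortnight = 336.000 h.
2.82 × 336.000 ≈ 948 h.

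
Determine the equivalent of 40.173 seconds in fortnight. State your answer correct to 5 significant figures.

1 second = 8.26720 × 10^-7 fortnights.
Thus 40.173 × 8.26720 × 10^-7 ≈ 3.3212 × 10^-5 fortnight.

3.3212 × 10^-5 fortnight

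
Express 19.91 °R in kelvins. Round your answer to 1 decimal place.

11.1 kelvins

°R = K × 9/5.
Applying the formula gives 11.1 K.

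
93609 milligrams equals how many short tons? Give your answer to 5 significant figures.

1 milligram = 1.10231 × 10^-9 short tons.
So 93609 × 1.10231 × 10^-9 ≈ 0.00010319 short ton.

0.00010319 short tons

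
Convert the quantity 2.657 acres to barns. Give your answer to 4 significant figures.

1.075 × 10^32 barn

1 acre = 4.04686 × 10^31 barn.
Thus 2.657 × 4.04686 × 10^31 ≈ 1.075 × 10^32 barn.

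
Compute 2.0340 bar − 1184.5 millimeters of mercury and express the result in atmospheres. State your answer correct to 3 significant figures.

2.0340 bar = 2.00740 atm and 1184.5 mmHg = 1.55855 atm.
2.00740 − 1.55855 ≈ 0.449 atm.

0.449 atm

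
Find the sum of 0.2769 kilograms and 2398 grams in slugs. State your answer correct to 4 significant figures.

0.1833 slug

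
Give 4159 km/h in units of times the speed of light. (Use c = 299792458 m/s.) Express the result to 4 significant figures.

3.854e-6 c

1 kilometer per hour = 9.26567e-10 times the speed of light.
Thus 4159 × 9.26567e-10 ≈ 3.854e-6 c.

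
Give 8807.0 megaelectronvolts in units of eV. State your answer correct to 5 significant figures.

1 megaelectronvolt = 1.00000 × 10^6 eV.
Then 8807.0 × 1.00000 × 10^6 ≈ 8.8070 × 10^9 eV.

8.8070 × 10^9 eV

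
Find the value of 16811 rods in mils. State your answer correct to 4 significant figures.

3.329 × 10^9 mils

1 rod = 198000 mil.
So 16811 × 198000 ≈ 3.329 × 10^9 mil.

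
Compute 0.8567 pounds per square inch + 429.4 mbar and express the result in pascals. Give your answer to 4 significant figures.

48850 pascals

0.8567 psi = 5906.74 Pa and 429.4 mbar = 42940.0 Pa.
5906.74 + 42940.0 ≈ 48850 Pa.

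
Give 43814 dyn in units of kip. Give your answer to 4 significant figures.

9.850 × 10^-5 kip

1 dyne = 2.24809 × 10^-9 kips.
Thus 43814 × 2.24809 × 10^-9 ≈ 9.850 × 10^-5 kip.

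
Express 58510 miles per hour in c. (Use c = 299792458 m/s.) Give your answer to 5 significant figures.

1 mph = 1.49116 × 10^-9 c.
58510 × 1.49116 × 10^-9 ≈ 8.7248 × 10^-5 c.

8.7248 × 10^-5 c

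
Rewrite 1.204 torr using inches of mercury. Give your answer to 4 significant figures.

1 torr = 0.0393701 inHg.
Thus 1.204 × 0.0393701 ≈ 0.04740 inHg.

0.04740 inches of mercury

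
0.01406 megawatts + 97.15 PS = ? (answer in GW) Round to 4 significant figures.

8.551e-5 GW

0.01406 MW = 1.40600e-5 GW and 97.15 PS = 7.14537e-5 GW.
1.40600e-5 + 7.14537e-5 ≈ 8.551e-5 GW.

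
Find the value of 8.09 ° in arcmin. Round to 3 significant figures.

485 arcmin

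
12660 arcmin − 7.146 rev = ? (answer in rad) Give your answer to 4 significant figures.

-41.22 radians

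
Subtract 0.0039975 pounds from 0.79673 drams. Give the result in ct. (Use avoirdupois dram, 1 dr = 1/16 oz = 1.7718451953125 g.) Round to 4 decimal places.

0.79673 dr = 7.05841 ct and 0.0039975 lb = 9.06618 ct.
7.05841 − 9.06618 ≈ -2.0078 ct.

-2.0078 ct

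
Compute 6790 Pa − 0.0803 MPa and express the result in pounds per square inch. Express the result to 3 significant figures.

6790 Pa = 0.984806 psi and 0.0803 MPa = 11.6465 psi.
0.984806 − 11.6465 ≈ -10.7 psi.

-10.7 psi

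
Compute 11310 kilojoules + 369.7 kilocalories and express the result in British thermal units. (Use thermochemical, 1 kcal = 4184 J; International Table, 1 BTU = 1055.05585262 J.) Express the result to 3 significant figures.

11310 kJ = 10719.8 BTU and 369.7 kcal = 1466.11 BTU.
10719.8 + 1466.11 ≈ 12200 BTU.

12200 BTU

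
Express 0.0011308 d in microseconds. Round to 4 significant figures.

9.770 × 10^7 microseconds

1 d = 8.64000 × 10^10 μs.
So 0.0011308 × 8.64000 × 10^10 ≈ 9.770 × 10^7 μs.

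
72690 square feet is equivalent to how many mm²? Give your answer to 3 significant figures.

1 ft² = 92903.0 mm².
72690 × 92903.0 ≈ 6.75 × 10^9 mm².

6.75 × 10^9 mm²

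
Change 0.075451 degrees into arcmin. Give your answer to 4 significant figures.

4.527 arcminutes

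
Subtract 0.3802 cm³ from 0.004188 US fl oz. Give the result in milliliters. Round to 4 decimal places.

-0.2563 milliliters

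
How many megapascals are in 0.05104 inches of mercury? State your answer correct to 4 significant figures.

1 inHg = 0.00338639 MPa.
Thus 0.05104 × 0.00338639 ≈ 0.0001728 MPa.

0.0001728 MPa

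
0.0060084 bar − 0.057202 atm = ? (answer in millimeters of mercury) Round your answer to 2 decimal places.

0.0060084 bar = 4.50667 mmHg and 0.057202 atm = 43.4735 mmHg.
4.50667 − 43.4735 ≈ -38.97 mmHg.

-38.97 millimeters of mercury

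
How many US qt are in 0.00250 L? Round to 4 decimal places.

1 L = 1.05669 US quarts.
0.00250 × 1.05669 ≈ 0.0026 US qt.

0.0026 US quarts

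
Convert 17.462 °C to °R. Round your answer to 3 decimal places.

523.102 °R

°R = (°C + 273.15) × 9/5.
Applying the formula gives 523.102 °R.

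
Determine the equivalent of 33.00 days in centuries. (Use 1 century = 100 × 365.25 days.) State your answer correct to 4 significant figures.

1 d = 2.73785 × 10^-5 century.
So 33.00 × 2.73785 × 10^-5 ≈ 0.0009035 century.

0.0009035 century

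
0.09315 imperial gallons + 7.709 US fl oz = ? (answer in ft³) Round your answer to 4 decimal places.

0.0230 ft³

0.09315 imp gal = 0.0149546 ft³ and 7.709 US fl oz = 0.00805112 ft³.
0.0149546 + 0.00805112 ≈ 0.0230 ft³.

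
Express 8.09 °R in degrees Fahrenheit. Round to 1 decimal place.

-451.6 degrees Fahrenheit

°R = °F + 459.67.
Applying the formula gives -451.6 °F.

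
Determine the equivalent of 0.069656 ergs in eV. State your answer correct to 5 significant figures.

4.3476 × 10^10 electronvolts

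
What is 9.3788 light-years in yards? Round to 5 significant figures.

9.7037 × 10^16 yards

1 light-year = 1.03464 × 10^16 yd.
So 9.3788 × 1.03464 × 10^16 ≈ 9.7037 × 10^16 yd.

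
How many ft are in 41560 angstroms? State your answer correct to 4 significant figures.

1.364 × 10^-5 feet

1 angstrom = 3.28084 × 10^-10 ft.
Thus 41560 × 3.28084 × 10^-10 ≈ 1.364 × 10^-5 ft.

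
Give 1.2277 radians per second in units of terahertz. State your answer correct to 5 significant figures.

1.9539e-13 terahertz

1 radian per second = 1.59155e-13 THz.
Thus 1.2277 × 1.59155e-13 ≈ 1.9539e-13 THz.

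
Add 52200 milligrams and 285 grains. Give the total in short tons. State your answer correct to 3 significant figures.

52200 mg = 5.75407 × 10^-5 short ton and 285 gr = 2.03571 × 10^-5 short ton.
5.75407 × 10^-5 + 2.03571 × 10^-5 ≈ 7.79 × 10^-5 short ton.

7.79 × 10^-5 short tons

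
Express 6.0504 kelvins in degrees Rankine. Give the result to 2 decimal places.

10.89 °R

°R = K × 9/5.
Applying the formula gives 10.89 °R.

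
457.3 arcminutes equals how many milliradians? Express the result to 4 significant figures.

133.0 mrad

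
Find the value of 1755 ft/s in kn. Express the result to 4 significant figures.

1040 kn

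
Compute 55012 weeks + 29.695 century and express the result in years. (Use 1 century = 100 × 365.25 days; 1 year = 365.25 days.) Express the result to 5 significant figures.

4023.8 years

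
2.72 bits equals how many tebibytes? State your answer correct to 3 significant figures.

3.09e-13 TiB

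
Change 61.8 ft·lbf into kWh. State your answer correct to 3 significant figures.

1 ft·lbf = 3.76616e-7 kWh.
61.8 × 3.76616e-7 ≈ 2.33e-5 kWh.

2.33e-5 kWh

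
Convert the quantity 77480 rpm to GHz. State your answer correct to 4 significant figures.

1.291e-6 GHz

1 rpm = 1.66667e-11 GHz.
Thus 77480 × 1.66667e-11 ≈ 1.291e-6 GHz.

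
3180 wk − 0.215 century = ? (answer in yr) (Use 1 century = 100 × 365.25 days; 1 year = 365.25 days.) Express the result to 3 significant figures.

3180 wk = 60.9446 yr and 0.215 century = 21.5000 yr.
60.9446 − 21.5000 ≈ 39.4 yr.

39.4 years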